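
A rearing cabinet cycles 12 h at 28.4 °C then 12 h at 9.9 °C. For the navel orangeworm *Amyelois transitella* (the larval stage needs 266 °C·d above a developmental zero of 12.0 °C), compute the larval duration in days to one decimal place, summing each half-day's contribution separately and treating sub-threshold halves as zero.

Day half: max(0, 28.4 − 12.0) × 0.5 = 16.4 × 0.5 = 8.20 DD.
Night half: max(0, 9.9 − 12.0) × 0.5 = 0.0 × 0.5 = 0.00 DD.
Per 24 h: 8.20 DD/day.
Duration = 266 / 8.20 = 32.439 ≈ 32.4 days.

32.4 days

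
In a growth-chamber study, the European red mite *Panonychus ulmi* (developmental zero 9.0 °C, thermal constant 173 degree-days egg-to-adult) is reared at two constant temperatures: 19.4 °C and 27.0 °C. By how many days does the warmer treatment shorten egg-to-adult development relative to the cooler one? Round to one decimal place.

At 19.4 °C: 173 / (19.4 − 9.0) = 173 / 10.4 = 16.635 d.
At 27.0 °C: 173 / (27.0 − 9.0) = 173 / 18.0 = 9.611 d.
Difference = |16.635 − 9.611| = 7.024 ≈ 7.0 days.

7.0 days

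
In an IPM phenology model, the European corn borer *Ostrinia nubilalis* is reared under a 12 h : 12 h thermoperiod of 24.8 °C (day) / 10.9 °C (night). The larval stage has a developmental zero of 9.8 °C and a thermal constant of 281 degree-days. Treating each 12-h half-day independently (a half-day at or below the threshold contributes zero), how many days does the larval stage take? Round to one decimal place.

Day half: max(0, 24.8 − 9.8) × 0.5 = 15.0 × 0.5 = 7.50 DD.
Night half: max(0, 10.9 − 9.8) × 0.5 = 1.1 × 0.5 = 0.55 DD.
Per 24 h: 8.05 DD/day.
Duration = 281 / 8.05 = 34.907 ≈ 34.9 days.

34.9 days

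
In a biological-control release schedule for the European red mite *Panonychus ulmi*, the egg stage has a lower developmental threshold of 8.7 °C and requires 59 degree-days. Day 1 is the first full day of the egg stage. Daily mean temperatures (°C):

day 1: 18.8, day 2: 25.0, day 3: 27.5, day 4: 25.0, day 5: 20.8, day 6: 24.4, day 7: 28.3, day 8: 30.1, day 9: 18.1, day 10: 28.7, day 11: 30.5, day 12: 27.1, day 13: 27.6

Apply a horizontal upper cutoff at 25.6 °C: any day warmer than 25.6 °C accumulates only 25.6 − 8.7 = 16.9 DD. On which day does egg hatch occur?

day 4

Daily DD above 8.7 °C (capped at 16.9): 10.1, 16.3, 16.9, 16.3, 12.1, 15.7, 16.9, 16.9, 9.4, 16.9, 16.9, 16.9, 16.9.
Cumulative: 10.1, 26.4, 43.3, 59.6, 71.7, 87.4, 104.3, 121.2, 130.6, 147.5, 164.4, 181.3, 198.2.
The total first reaches 59 DD on day 4.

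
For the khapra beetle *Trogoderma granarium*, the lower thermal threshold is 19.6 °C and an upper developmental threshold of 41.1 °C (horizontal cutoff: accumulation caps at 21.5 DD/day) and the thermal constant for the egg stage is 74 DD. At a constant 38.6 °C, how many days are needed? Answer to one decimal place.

3.9 days

Daily accumulation = 38.6 − 19.6 = 19.0 DD/day.
Duration = 74 / 19.0 = 3.895 ≈ 3.9 days.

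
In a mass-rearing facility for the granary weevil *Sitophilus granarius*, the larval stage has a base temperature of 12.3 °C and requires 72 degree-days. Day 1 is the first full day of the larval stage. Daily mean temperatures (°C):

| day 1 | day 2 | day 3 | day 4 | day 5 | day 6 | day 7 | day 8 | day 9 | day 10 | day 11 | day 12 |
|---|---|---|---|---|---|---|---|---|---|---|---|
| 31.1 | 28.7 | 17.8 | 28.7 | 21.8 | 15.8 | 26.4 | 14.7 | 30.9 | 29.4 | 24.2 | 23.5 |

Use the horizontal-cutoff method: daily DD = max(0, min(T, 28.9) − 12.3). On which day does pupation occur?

day 7

Daily DD above 12.3 °C (capped at 16.6): 16.6, 16.4, 5.5, 16.4, 9.5, 3.5, 14.1, 2.4, 16.6, 16.6, 11.9, 11.2.
Cumulative: 16.6, 33.0, 38.5, 54.9, 64.4, 67.9, 82.0, 84.4, 101.0, 117.6, 129.5, 140.7.
The total first reaches 72 DD on day 7.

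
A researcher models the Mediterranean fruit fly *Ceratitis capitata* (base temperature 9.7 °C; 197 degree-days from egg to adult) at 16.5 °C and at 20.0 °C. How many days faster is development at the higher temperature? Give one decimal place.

9.8 days

At 16.5 °C: 197 / (16.5 − 9.7) = 197 / 6.8 = 28.971 d.
At 20.0 °C: 197 / (20.0 − 9.7) = 197 / 10.3 = 19.126 d.
Difference = |28.971 − 19.126| = 9.844 ≈ 9.8 days.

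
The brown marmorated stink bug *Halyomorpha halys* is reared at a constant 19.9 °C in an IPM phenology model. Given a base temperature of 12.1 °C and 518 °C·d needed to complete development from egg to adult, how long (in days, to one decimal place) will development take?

66.4 days

Daily accumulation = 19.9 − 12.1 = 7.8 DD/day.
Duration = 518 / 7.8 = 66.410 ≈ 66.4 days.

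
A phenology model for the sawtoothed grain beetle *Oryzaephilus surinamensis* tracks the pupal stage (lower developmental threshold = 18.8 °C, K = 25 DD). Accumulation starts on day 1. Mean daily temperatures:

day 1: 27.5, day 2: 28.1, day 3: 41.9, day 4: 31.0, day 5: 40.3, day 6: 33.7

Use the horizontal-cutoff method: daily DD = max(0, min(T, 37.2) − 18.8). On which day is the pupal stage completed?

day 3

Daily DD above 18.8 °C (capped at 18.4): 8.7, 9.3, 18.4, 12.2, 18.4, 14.9.
Cumulative: 8.7, 18.0, 36.4, 48.6, 67.0, 81.9.
The total first reaches 25 DD on day 3.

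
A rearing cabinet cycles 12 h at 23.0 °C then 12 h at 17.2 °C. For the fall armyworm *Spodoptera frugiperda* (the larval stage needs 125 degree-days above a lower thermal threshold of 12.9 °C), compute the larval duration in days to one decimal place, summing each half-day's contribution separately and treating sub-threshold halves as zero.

17.4 days

Day half: max(0, 23.0 − 12.9) × 0.5 = 10.1 × 0.5 = 5.05 DD.
Night half: max(0, 17.2 − 12.9) × 0.5 = 4.3 × 0.5 = 2.15 DD.
Per 24 h: 7.20 DD/day.
Duration = 125 / 7.20 = 17.361 ≈ 17.4 days.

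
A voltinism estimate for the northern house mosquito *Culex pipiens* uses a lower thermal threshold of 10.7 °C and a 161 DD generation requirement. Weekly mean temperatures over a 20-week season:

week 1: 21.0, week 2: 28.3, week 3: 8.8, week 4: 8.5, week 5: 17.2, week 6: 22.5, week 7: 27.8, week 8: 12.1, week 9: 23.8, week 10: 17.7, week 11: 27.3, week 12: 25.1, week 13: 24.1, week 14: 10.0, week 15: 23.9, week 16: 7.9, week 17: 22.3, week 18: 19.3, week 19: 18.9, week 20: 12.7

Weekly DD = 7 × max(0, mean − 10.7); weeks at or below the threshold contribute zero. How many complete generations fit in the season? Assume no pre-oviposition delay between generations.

Weekly DD (7 × max(0, T̄ − 10.7)): 72.1, 123.2, 0.0, 0.0, 45.5, 82.6, 119.7, 9.8, 91.7, 49.0, 116.2, 100.8, 93.8, 0.0, 92.4, 0.0, 81.2, 60.2, 57.4, 14.0.
Season total = 1209.6 DD.
Complete generations = ⌊1209.6 / 161⌋ = 7.

7 generations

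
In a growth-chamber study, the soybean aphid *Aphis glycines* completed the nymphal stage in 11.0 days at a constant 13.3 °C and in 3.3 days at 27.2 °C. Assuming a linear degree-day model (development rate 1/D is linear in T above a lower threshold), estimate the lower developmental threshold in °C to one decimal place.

7.3 °C

Linear rate model ⇒ the product D·(T − T_b) is constant across temperatures.
11.0·(13.3 − T_b) = 3.3·(27.2 − T_b)
T_b = (11.0·13.3 − 3.3·27.2) / (11.0 − 3.3) = 56.54 / 7.7 = 7.343 °C ≈ 7.3 °C.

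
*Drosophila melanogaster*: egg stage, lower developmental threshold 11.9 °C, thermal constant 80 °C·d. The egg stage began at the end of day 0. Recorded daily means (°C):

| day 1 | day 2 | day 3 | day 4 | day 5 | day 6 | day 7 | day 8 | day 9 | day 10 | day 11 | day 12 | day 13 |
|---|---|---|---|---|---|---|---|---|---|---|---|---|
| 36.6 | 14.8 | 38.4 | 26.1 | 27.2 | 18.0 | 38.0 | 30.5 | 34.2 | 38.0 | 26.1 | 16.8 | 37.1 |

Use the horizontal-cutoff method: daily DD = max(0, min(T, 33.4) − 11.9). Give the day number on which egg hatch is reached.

day 6

Daily DD above 11.9 °C (capped at 21.5): 21.5, 2.9, 21.5, 14.2, 15.3, 6.1, 21.5, 18.6, 21.5, 21.5, 14.2, 4.9, 21.5.
Cumulative: 21.5, 24.4, 45.9, 60.1, 75.4, 81.5, 103.0, 121.6, 143.1, 164.6, 178.8, 183.7, 205.2.
The total first reaches 80 DD on day 6.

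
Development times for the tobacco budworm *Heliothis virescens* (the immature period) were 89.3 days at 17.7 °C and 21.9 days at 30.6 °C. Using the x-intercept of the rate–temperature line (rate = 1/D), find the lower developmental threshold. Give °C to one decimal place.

13.5 °C

Equal thermal constants: D₁(T₁ − T_b) = D₂(T₂ − T_b).
89.3·(17.7 − T_b) = 21.9·(30.6 − T_b)
T_b = (89.3·17.7 − 21.9·30.6) / (89.3 − 21.9) = 910.47 / 67.4 = 13.508 °C ≈ 13.5 °C.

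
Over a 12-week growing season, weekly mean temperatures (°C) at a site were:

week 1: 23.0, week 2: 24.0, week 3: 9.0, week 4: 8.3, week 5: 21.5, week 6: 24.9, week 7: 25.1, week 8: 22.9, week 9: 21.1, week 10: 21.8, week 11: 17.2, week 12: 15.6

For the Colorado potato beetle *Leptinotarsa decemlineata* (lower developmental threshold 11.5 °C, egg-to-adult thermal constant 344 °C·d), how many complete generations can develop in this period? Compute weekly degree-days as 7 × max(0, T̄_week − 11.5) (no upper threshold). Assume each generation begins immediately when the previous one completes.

2 generations

Weekly DD (7 × max(0, T̄ − 11.5)): 80.5, 87.5, 0.0, 0.0, 70.0, 93.8, 95.2, 79.8, 67.2, 72.1, 39.9, 28.7.
Season total = 714.7 DD.
Complete generations = ⌊714.7 / 344⌋ = 2.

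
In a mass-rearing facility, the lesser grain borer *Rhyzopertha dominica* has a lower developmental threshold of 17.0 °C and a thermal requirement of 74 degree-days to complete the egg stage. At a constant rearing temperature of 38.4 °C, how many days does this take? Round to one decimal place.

Daily accumulation = 38.4 − 17.0 = 21.4 DD/day.
Duration = 74 / 21.4 = 3.458 ≈ 3.5 days.

3.5 days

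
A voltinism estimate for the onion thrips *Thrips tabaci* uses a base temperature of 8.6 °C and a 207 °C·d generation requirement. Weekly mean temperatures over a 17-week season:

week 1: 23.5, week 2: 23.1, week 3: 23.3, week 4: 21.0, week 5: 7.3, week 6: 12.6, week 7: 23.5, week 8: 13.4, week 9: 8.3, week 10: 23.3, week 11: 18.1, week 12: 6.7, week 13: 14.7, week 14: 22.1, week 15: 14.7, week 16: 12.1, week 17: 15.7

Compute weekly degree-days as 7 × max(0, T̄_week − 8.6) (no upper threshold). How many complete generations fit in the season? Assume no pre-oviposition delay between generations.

Weekly DD (7 × max(0, T̄ − 8.6)): 104.3, 101.5, 102.9, 86.8, 0.0, 28.0, 104.3, 33.6, 0.0, 102.9, 66.5, 0.0, 42.7, 94.5, 42.7, 24.5, 49.7.
Season total = 984.9 DD.
Complete generations = ⌊984.9 / 207⌋ = 4.

4 generations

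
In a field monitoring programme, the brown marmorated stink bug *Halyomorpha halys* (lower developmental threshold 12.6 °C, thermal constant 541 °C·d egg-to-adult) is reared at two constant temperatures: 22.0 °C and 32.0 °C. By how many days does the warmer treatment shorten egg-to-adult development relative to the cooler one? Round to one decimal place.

At 22.0 °C: 541 / (22.0 − 12.6) = 541 / 9.4 = 57.553 d.
At 32.0 °C: 541 / (32.0 − 12.6) = 541 / 19.4 = 27.887 d.
Difference = |57.553 − 27.887| = 29.667 ≈ 29.7 days.

29.7 days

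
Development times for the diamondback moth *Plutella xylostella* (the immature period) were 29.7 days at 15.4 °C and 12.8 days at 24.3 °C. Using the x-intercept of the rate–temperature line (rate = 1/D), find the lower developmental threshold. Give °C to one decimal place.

Equal thermal constants: D₁(T₁ − T_b) = D₂(T₂ − T_b).
29.7·(15.4 − T_b) = 12.8·(24.3 − T_b)
T_b = (29.7·15.4 − 12.8·24.3) / (29.7 − 12.8) = 146.34 / 16.9 = 8.659 °C ≈ 8.7 °C.

8.7 °C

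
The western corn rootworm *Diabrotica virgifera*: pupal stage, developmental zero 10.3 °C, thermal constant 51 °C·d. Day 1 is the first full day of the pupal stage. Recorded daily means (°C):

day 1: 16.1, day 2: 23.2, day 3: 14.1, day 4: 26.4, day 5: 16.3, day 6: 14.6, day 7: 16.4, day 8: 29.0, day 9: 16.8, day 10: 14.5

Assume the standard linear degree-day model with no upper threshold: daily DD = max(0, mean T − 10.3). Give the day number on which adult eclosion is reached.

day 7

Daily DD above 10.3 °C: 5.8, 12.9, 3.8, 16.1, 6.0, 4.3, 6.1, 18.7, 6.5, 4.2.
Cumulative: 5.8, 18.7, 22.5, 38.6, 44.6, 48.9, 55.0, 73.7, 80.2, 84.4.
The total first reaches 51 DD on day 7.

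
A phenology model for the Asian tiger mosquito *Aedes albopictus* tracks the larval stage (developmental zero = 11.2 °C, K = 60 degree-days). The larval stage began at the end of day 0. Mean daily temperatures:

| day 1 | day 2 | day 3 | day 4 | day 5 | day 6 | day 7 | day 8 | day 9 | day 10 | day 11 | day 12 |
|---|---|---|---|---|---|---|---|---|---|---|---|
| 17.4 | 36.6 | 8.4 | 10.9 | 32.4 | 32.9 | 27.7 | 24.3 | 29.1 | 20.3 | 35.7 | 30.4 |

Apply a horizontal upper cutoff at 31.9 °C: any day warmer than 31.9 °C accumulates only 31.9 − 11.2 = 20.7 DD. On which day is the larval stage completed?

Daily DD above 11.2 °C (capped at 20.7): 6.2, 20.7, 0.0, 0.0, 20.7, 20.7, 16.5, 13.1, 17.9, 9.1, 20.7, 19.2.
Cumulative: 6.2, 26.9, 26.9, 26.9, 47.6, 68.3, 84.8, 97.9, 115.8, 124.9, 145.6, 164.8.
The total first reaches 60 DD on day 6.

day 6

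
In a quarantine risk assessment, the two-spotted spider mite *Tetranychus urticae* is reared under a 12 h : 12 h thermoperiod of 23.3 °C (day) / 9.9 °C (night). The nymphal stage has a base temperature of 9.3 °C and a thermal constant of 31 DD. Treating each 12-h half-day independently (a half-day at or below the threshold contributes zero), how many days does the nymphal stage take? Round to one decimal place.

Day half: max(0, 23.3 − 9.3) × 0.5 = 14.0 × 0.5 = 7.00 DD.
Night half: max(0, 9.9 − 9.3) × 0.5 = 0.6 × 0.5 = 0.30 DD.
Per 24 h: 7.30 DD/day.
Duration = 31 / 7.30 = 4.247 ≈ 4.2 days.

4.2 days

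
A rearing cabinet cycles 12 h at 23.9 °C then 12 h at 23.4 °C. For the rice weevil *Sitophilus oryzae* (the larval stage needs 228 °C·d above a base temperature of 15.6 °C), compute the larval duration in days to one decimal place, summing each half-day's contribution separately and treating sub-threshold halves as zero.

Day half: max(0, 23.9 − 15.6) × 0.5 = 8.3 × 0.5 = 4.15 DD.
Night half: max(0, 23.4 − 15.6) × 0.5 = 7.8 × 0.5 = 3.90 DD.
Per 24 h: 8.05 DD/day.
Duration = 228 / 8.05 = 28.323 ≈ 28.3 days.

28.3 days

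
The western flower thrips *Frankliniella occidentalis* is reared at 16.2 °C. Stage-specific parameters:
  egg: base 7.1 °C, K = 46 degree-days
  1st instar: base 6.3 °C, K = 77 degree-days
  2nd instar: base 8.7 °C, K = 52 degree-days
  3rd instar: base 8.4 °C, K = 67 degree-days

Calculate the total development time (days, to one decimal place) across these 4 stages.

28.4 days

egg: 46 / (16.2 − 7.1) = 46 / 9.1 = 5.055 d.
1st instar: 77 / (16.2 − 6.3) = 77 / 9.9 = 7.778 d.
2nd instar: 52 / (16.2 − 8.7) = 52 / 7.5 = 6.933 d.
3rd instar: 67 / (16.2 − 8.4) = 67 / 7.8 = 8.590 d.
Sum = 28.356 ≈ 28.4 days.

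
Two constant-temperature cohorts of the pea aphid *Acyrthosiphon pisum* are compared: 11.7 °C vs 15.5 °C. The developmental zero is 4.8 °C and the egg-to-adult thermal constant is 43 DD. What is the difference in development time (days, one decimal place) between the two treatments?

2.2 days

At 11.7 °C: 43 / (11.7 − 4.8) = 43 / 6.9 = 6.232 d.
At 15.5 °C: 43 / (15.5 − 4.8) = 43 / 10.7 = 4.019 d.
Difference = |6.232 − 4.019| = 2.213 ≈ 2.2 days.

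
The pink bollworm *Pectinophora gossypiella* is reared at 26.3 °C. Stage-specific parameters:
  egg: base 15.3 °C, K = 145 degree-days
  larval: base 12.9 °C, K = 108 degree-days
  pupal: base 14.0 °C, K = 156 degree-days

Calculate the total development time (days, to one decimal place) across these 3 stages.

egg: 145 / (26.3 − 15.3) = 145 / 11.0 = 13.182 d.
larval: 108 / (26.3 − 12.9) = 108 / 13.4 = 8.060 d.
pupal: 156 / (26.3 − 14.0) = 156 / 12.3 = 12.683 d.
Sum = 33.924 ≈ 33.9 days.

33.9 days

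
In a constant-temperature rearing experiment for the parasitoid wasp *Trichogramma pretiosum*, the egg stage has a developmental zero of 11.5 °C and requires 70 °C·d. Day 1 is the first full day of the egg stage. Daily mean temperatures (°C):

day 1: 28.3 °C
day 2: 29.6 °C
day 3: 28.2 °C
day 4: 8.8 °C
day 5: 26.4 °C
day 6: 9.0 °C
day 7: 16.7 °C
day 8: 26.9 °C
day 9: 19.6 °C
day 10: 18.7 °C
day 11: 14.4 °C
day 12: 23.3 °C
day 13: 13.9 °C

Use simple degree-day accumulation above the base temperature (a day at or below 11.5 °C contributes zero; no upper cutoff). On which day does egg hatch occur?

day 7

Daily DD above 11.5 °C: 16.8, 18.1, 16.7, 0.0, 14.9, 0.0, 5.2, 15.4, 8.1, 7.2, 2.9, 11.8, 2.4.
Cumulative: 16.8, 34.9, 51.6, 51.6, 66.5, 66.5, 71.7, 87.1, 95.2, 102.4, 105.3, 117.1, 119.5.
The total first reaches 70 DD on day 7.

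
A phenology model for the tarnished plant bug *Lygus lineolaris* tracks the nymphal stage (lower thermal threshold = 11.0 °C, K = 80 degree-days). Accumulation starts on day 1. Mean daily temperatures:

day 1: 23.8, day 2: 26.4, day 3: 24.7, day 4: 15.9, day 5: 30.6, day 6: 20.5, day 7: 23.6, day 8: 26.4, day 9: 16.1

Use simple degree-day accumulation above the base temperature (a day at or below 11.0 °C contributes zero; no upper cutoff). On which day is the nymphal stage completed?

Daily DD above 11.0 °C: 12.8, 15.4, 13.7, 4.9, 19.6, 9.5, 12.6, 15.4, 5.1.
Cumulative: 12.8, 28.2, 41.9, 46.8, 66.4, 75.9, 88.5, 103.9, 109.0.
The total first reaches 80 DD on day 7.

day 7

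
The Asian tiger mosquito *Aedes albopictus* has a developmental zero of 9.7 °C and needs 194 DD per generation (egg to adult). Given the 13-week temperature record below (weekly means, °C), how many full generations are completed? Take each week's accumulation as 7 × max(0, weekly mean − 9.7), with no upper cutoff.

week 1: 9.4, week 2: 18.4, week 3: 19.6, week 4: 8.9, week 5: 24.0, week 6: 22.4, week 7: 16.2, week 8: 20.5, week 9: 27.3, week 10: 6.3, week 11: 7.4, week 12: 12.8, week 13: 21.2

3 generations

Weekly DD (7 × max(0, T̄ − 9.7)): 0.0, 60.9, 69.3, 0.0, 100.1, 88.9, 45.5, 75.6, 123.2, 0.0, 0.0, 21.7, 80.5.
Season total = 665.7 DD.
Complete generations = ⌊665.7 / 194⌋ = 3.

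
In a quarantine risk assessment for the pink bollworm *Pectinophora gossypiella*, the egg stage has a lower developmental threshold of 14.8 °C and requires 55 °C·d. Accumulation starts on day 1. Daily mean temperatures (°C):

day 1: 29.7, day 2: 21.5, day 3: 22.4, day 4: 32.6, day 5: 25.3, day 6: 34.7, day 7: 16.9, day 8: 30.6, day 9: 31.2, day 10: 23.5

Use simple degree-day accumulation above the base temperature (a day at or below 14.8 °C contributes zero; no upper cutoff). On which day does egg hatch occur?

Daily DD above 14.8 °C: 14.9, 6.7, 7.6, 17.8, 10.5, 19.9, 2.1, 15.8, 16.4, 8.7.
Cumulative: 14.9, 21.6, 29.2, 47.0, 57.5, 77.4, 79.5, 95.3, 111.7, 120.4.
The total first reaches 55 DD on day 5.

day 5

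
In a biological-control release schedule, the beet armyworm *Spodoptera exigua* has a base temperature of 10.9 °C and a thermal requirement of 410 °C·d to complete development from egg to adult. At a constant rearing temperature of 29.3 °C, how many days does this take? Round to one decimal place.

22.3 days

Daily accumulation = 29.3 − 10.9 = 18.4 DD/day.
Duration = 410 / 18.4 = 22.283 ≈ 22.3 days.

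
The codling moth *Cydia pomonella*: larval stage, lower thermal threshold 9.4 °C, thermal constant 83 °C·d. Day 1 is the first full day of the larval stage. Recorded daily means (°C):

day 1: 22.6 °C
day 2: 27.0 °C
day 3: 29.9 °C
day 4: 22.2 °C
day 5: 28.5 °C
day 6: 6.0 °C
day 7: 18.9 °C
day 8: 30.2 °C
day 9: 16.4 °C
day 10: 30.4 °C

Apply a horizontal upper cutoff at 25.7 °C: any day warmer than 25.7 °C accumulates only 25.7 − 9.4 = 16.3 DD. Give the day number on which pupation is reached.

day 7

Daily DD above 9.4 °C (capped at 16.3): 13.2, 16.3, 16.3, 12.8, 16.3, 0.0, 9.5, 16.3, 7.0, 16.3.
Cumulative: 13.2, 29.5, 45.8, 58.6, 74.9, 74.9, 84.4, 100.7, 107.7, 124.0.
The total first reaches 83 DD on day 7.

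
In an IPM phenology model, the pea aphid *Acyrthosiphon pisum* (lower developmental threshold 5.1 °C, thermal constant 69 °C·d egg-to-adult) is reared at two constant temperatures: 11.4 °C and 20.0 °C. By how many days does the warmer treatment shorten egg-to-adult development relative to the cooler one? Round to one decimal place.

6.3 days

At 11.4 °C: 69 / (11.4 − 5.1) = 69 / 6.3 = 10.952 d.
At 20.0 °C: 69 / (20.0 − 5.1) = 69 / 14.9 = 4.631 d.
Difference = |10.952 − 4.631| = 6.322 ≈ 6.3 days.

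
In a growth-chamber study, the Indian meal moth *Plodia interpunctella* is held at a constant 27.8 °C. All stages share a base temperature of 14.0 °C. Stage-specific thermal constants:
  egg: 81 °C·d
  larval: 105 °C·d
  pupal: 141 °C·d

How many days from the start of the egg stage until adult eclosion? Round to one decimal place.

23.7 days

Daily accumulation at 27.8 °C = 27.8 − 14.0 = 13.8 DD/day.
Total K = 81 + 105 + 141 = 327 DD.
Total duration = 327 / 13.8 = 23.696 ≈ 23.7 days.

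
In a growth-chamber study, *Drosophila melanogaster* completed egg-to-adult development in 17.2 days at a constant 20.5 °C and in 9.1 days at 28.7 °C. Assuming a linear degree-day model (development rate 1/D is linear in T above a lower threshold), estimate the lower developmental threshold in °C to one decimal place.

Equal thermal constants: D₁(T₁ − T_b) = D₂(T₂ − T_b).
17.2·(20.5 − T_b) = 9.1·(28.7 − T_b)
T_b = (17.2·20.5 − 9.1·28.7) / (17.2 − 9.1) = 91.43 / 8.1 = 11.288 °C ≈ 11.3 °C.

11.3 °C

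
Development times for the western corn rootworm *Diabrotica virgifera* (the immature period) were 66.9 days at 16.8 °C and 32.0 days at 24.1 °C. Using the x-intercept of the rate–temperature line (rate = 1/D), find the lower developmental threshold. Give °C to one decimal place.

Equal thermal constants: D₁(T₁ − T_b) = D₂(T₂ − T_b).
66.9·(16.8 − T_b) = 32.0·(24.1 − T_b)
T_b = (66.9·16.8 − 32.0·24.1) / (66.9 − 32.0) = 352.72 / 34.9 = 10.107 °C ≈ 10.1 °C.

10.1 °C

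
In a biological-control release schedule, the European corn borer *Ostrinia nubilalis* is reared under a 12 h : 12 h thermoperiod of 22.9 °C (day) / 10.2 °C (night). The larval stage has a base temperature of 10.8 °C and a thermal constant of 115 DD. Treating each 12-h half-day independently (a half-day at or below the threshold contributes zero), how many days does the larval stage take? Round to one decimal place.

Day half: max(0, 22.9 − 10.8) × 0.5 = 12.1 × 0.5 = 6.05 DD.
Night half: max(0, 10.2 − 10.8) × 0.5 = 0.0 × 0.5 = 0.00 DD.
Per 24 h: 6.05 DD/day.
Duration = 115 / 6.05 = 19.008 ≈ 19.0 days.

19.0 days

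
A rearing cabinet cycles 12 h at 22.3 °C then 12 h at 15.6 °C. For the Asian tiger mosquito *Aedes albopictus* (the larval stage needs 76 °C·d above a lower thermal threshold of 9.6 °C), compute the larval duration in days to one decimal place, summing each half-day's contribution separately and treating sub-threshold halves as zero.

Day half: max(0, 22.3 − 9.6) × 0.5 = 12.7 × 0.5 = 6.35 DD.
Night half: max(0, 15.6 − 9.6) × 0.5 = 6.0 × 0.5 = 3.00 DD.
Per 24 h: 9.35 DD/day.
Duration = 76 / 9.35 = 8.128 ≈ 8.1 days.

8.1 days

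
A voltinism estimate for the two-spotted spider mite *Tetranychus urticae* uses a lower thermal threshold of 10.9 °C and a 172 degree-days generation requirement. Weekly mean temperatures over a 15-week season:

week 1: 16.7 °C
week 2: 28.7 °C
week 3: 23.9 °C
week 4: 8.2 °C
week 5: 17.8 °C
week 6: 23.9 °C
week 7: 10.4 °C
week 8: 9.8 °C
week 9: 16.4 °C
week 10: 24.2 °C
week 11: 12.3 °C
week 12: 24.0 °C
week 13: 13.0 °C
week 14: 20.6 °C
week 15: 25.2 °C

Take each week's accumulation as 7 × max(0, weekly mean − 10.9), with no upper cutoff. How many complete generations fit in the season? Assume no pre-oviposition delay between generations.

4 generations

Weekly DD (7 × max(0, T̄ − 10.9)): 40.6, 124.6, 91.0, 0.0, 48.3, 91.0, 0.0, 0.0, 38.5, 93.1, 9.8, 91.7, 14.7, 67.9, 100.1.
Season total = 811.3 DD.
Complete generations = ⌊811.3 / 172⌋ = 4.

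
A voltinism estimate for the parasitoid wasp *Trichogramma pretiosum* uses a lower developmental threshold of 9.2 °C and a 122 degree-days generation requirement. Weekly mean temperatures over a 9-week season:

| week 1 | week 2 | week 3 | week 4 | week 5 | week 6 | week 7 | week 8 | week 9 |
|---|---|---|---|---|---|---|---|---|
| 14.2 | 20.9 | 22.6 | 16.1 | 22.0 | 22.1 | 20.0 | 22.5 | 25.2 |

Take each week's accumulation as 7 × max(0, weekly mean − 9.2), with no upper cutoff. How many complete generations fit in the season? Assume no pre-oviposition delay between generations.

Weekly DD (7 × max(0, T̄ − 9.2)): 35.0, 81.9, 93.8, 48.3, 89.6, 90.3, 75.6, 93.1, 112.0.
Season total = 719.6 DD.
Complete generations = ⌊719.6 / 122⌋ = 5.

5 generations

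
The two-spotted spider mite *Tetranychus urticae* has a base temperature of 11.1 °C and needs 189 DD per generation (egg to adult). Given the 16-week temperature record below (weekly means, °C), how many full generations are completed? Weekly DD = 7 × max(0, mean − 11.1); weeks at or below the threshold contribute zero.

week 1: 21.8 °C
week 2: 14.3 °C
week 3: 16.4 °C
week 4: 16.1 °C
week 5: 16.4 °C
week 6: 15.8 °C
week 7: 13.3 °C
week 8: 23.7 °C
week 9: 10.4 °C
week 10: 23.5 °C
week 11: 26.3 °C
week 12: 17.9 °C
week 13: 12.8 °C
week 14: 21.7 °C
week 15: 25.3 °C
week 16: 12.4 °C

Weekly DD (7 × max(0, T̄ − 11.1)): 74.9, 22.4, 37.1, 35.0, 37.1, 32.9, 15.4, 88.2, 0.0, 86.8, 106.4, 47.6, 11.9, 74.2, 99.4, 9.1.
Season total = 778.4 DD.
Complete generations = ⌊778.4 / 189⌋ = 4.

4 generations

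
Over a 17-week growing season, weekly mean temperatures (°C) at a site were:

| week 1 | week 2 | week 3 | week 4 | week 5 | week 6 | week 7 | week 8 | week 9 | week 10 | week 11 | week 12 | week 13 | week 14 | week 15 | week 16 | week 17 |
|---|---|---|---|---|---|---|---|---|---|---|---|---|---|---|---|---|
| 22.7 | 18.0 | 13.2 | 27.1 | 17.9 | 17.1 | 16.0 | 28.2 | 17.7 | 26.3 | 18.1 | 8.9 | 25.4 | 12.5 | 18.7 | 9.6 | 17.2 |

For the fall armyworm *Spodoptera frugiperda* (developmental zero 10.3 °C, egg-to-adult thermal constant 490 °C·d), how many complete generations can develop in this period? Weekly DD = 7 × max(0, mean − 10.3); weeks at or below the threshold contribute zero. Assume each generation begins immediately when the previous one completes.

Weekly DD (7 × max(0, T̄ − 10.3)): 86.8, 53.9, 20.3, 117.6, 53.2, 47.6, 39.9, 125.3, 51.8, 112.0, 54.6, 0.0, 105.7, 15.4, 58.8, 0.0, 48.3.
Season total = 991.2 DD.
Complete generations = ⌊991.2 / 490⌋ = 2.

2 generations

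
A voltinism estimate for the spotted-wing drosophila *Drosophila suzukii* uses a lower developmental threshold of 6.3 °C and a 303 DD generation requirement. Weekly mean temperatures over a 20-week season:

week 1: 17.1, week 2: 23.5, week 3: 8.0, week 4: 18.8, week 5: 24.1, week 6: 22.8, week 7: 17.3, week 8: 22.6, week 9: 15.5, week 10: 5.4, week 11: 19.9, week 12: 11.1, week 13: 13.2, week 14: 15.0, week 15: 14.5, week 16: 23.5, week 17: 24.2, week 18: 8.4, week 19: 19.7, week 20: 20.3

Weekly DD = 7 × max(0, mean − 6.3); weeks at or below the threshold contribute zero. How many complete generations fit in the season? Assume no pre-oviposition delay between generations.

5 generations

Weekly DD (7 × max(0, T̄ − 6.3)): 75.6, 120.4, 11.9, 87.5, 124.6, 115.5, 77.0, 114.1, 64.4, 0.0, 95.2, 33.6, 48.3, 60.9, 57.4, 120.4, 125.3, 14.7, 93.8, 98.0.
Season total = 1538.6 DD.
Complete generations = ⌊1538.6 / 303⌋ = 5.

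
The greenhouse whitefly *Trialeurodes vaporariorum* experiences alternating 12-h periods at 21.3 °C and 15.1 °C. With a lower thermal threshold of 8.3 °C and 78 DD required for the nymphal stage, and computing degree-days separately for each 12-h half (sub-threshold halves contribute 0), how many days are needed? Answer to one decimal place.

7.9 days

Day half: max(0, 21.3 − 8.3) × 0.5 = 13.0 × 0.5 = 6.50 DD.
Night half: max(0, 15.1 − 8.3) × 0.5 = 6.8 × 0.5 = 3.40 DD.
Per 24 h: 9.90 DD/day.
Duration = 78 / 9.90 = 7.879 ≈ 7.9 days.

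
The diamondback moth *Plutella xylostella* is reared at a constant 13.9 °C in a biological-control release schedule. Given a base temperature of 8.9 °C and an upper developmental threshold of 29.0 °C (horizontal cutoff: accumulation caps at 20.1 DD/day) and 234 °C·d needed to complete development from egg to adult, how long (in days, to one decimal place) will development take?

46.8 days

Daily accumulation = 13.9 − 8.9 = 5.0 DD/day.
Duration = 234 / 5.0 = 46.800 ≈ 46.8 days.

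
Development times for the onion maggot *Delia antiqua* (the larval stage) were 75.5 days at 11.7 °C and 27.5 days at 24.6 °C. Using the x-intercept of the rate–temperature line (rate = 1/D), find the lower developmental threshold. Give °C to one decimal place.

4.3 °C

Equal thermal constants: D₁(T₁ − T_b) = D₂(T₂ − T_b).
75.5·(11.7 − T_b) = 27.5·(24.6 − T_b)
T_b = (75.5·11.7 − 27.5·24.6) / (75.5 − 27.5) = 206.85 / 48.0 = 4.309 °C ≈ 4.3 °C.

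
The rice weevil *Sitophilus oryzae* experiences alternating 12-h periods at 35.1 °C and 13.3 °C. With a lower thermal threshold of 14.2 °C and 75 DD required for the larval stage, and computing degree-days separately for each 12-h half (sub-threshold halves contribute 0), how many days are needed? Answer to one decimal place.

7.2 days

Day half: max(0, 35.1 − 14.2) × 0.5 = 20.9 × 0.5 = 10.45 DD.
Night half: max(0, 13.3 − 14.2) × 0.5 = 0.0 × 0.5 = 0.00 DD.
Per 24 h: 10.45 DD/day.
Duration = 75 / 10.45 = 7.177 ≈ 7.2 days.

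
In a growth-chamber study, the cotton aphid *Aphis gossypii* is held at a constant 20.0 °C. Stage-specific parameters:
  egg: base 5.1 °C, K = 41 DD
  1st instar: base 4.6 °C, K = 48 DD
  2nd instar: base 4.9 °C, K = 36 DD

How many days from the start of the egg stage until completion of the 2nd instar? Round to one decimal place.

8.3 days

egg: 41 / (20.0 − 5.1) = 41 / 14.9 = 2.752 d.
1st instar: 48 / (20.0 − 4.6) = 48 / 15.4 = 3.117 d.
2nd instar: 36 / (20.0 − 4.9) = 36 / 15.1 = 2.384 d.
Sum = 8.253 ≈ 8.3 days.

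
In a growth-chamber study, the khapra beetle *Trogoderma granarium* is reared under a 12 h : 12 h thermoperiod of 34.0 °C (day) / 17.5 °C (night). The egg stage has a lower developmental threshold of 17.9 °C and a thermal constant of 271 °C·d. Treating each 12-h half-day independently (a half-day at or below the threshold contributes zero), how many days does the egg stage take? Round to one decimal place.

Day half: max(0, 34.0 − 17.9) × 0.5 = 16.1 × 0.5 = 8.05 DD.
Night half: max(0, 17.5 − 17.9) × 0.5 = 0.0 × 0.5 = 0.00 DD.
Per 24 h: 8.05 DD/day.
Duration = 271 / 8.05 = 33.665 ≈ 33.7 days.

33.7 days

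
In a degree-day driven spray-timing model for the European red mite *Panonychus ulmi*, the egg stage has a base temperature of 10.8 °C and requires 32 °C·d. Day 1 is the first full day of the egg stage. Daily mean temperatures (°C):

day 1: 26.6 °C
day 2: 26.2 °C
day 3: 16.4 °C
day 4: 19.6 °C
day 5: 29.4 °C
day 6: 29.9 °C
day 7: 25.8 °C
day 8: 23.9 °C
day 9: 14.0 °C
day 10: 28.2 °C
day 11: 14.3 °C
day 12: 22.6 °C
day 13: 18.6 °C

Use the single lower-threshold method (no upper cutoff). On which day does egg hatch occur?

day 3

Daily DD above 10.8 °C: 15.8, 15.4, 5.6, 8.8, 18.6, 19.1, 15.0, 13.1, 3.2, 17.4, 3.5, 11.8, 7.8.
Cumulative: 15.8, 31.2, 36.8, 45.6, 64.2, 83.3, 98.3, 111.4, 114.6, 132.0, 135.5, 147.3, 155.1.
The total first reaches 32 DD on day 3.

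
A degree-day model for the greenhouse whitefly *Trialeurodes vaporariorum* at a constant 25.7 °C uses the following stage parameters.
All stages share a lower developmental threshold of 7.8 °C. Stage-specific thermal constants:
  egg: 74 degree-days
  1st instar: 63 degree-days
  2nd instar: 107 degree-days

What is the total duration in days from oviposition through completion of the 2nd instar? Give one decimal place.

13.6 days

Daily accumulation at 25.7 °C = 25.7 − 7.8 = 17.9 DD/day.
Total K = 74 + 63 + 107 = 244 DD.
Total duration = 244 / 17.9 = 13.631 ≈ 13.6 days.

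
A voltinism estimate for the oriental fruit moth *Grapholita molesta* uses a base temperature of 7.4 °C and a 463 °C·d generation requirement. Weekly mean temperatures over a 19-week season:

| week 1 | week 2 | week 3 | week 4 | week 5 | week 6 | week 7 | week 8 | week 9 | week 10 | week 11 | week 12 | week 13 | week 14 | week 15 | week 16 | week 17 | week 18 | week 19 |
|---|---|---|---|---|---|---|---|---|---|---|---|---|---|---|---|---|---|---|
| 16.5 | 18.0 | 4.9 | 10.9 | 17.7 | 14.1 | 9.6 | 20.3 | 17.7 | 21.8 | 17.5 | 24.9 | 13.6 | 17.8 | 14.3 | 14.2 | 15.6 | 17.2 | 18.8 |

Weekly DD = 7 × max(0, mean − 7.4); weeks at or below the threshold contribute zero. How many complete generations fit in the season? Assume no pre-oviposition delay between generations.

Weekly DD (7 × max(0, T̄ − 7.4)): 63.7, 74.2, 0.0, 24.5, 72.1, 46.9, 15.4, 90.3, 72.1, 100.8, 70.7, 122.5, 43.4, 72.8, 48.3, 47.6, 57.4, 68.6, 79.8.
Season total = 1171.1 DD.
Complete generations = ⌊1171.1 / 463⌋ = 2.

2 generations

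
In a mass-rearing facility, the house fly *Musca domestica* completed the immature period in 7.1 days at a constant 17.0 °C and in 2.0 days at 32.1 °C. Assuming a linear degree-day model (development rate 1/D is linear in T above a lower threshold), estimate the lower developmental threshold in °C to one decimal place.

11.1 °C

Equal thermal constants: D₁(T₁ − T_b) = D₂(T₂ − T_b).
7.1·(17.0 − T_b) = 2.0·(32.1 − T_b)
T_b = (7.1·17.0 − 2.0·32.1) / (7.1 − 2.0) = 56.50 / 5.1 = 11.078 °C ≈ 11.1 °C.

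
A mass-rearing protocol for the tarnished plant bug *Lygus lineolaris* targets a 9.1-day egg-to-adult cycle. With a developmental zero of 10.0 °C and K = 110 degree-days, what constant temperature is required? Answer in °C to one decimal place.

Required daily accumulation = 110 / 9.1 = 12.088 DD/day.
T = T_base + 12.088 = 10.0 + 12.088 = 22.088 ≈ 22.1 °C.

22.1 °C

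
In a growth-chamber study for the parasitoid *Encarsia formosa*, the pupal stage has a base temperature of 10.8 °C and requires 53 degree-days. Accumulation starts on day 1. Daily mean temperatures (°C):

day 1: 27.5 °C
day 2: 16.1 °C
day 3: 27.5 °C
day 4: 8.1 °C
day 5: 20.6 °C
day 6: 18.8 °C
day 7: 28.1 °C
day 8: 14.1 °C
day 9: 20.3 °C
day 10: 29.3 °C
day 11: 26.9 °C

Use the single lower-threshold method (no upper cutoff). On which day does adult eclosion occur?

day 6

Daily DD above 10.8 °C: 16.7, 5.3, 16.7, 0.0, 9.8, 8.0, 17.3, 3.3, 9.5, 18.5, 16.1.
Cumulative: 16.7, 22.0, 38.7, 38.7, 48.5, 56.5, 73.8, 77.1, 86.6, 105.1, 121.2.
The total first reaches 53 DD on day 6.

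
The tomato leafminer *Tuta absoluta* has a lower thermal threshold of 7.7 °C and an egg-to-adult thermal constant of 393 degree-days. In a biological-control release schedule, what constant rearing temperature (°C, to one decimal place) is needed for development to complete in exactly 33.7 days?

19.4 °C

Required daily accumulation = 393 / 33.7 = 11.662 DD/day.
T = T_base + 11.662 = 7.7 + 11.662 = 19.362 ≈ 19.4 °C.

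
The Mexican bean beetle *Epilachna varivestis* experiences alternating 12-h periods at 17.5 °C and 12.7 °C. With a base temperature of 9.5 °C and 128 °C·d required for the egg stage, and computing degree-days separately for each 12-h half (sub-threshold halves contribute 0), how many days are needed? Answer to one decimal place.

22.9 days

Day half: max(0, 17.5 − 9.5) × 0.5 = 8.0 × 0.5 = 4.00 DD.
Night half: max(0, 12.7 − 9.5) × 0.5 = 3.2 × 0.5 = 1.60 DD.
Per 24 h: 5.60 DD/day.
Duration = 128 / 5.60 = 22.857 ≈ 22.9 days.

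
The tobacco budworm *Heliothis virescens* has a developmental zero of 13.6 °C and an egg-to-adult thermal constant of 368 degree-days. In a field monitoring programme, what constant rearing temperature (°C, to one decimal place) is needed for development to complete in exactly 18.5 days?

33.5 °C

Required daily accumulation = 368 / 18.5 = 19.892 DD/day.
T = T_base + 19.892 = 13.6 + 19.892 = 33.492 ≈ 33.5 °C.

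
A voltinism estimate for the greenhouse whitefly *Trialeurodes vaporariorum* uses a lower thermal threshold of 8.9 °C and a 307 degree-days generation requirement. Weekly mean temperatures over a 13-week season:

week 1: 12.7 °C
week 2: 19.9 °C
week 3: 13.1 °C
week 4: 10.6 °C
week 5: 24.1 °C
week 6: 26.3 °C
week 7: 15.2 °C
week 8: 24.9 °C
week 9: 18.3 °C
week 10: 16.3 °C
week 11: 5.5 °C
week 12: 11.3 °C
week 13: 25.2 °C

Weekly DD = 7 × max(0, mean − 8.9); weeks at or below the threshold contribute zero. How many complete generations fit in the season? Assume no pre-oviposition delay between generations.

Weekly DD (7 × max(0, T̄ − 8.9)): 26.6, 77.0, 29.4, 11.9, 106.4, 121.8, 44.1, 112.0, 65.8, 51.8, 0.0, 16.8, 114.1.
Season total = 777.7 DD.
Complete generations = ⌊777.7 / 307⌋ = 2.

2 generations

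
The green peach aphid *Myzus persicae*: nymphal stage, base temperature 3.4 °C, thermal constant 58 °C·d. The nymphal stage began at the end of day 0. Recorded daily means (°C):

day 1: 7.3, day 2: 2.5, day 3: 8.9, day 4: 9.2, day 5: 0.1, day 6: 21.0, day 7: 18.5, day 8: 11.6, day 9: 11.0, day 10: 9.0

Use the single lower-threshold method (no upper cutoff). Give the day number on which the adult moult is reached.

day 9

Daily DD above 3.4 °C: 3.9, 0.0, 5.5, 5.8, 0.0, 17.6, 15.1, 8.2, 7.6, 5.6.
Cumulative: 3.9, 3.9, 9.4, 15.2, 15.2, 32.8, 47.9, 56.1, 63.7, 69.3.
The total first reaches 58 DD on day 9.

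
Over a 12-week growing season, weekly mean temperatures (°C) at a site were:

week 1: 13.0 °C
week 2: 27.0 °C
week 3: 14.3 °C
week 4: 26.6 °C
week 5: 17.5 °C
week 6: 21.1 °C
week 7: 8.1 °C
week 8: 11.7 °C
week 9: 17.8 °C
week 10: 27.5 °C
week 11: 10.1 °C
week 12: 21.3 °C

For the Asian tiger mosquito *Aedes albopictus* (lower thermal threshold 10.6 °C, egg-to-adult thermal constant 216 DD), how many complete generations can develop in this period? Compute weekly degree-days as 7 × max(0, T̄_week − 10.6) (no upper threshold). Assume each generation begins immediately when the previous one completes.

Weekly DD (7 × max(0, T̄ − 10.6)): 16.8, 114.8, 25.9, 112.0, 48.3, 73.5, 0.0, 7.7, 50.4, 118.3, 0.0, 74.9.
Season total = 642.6 DD.
Complete generations = ⌊642.6 / 216⌋ = 2.

2 generations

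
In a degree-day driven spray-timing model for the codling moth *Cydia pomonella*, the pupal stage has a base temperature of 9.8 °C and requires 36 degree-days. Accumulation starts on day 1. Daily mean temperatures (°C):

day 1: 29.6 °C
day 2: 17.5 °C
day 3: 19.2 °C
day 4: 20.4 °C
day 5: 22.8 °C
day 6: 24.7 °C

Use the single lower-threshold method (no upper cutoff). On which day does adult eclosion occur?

Daily DD above 9.8 °C: 19.8, 7.7, 9.4, 10.6, 13.0, 14.9.
Cumulative: 19.8, 27.5, 36.9, 47.5, 60.5, 75.4.
The total first reaches 36 DD on day 3.

day 3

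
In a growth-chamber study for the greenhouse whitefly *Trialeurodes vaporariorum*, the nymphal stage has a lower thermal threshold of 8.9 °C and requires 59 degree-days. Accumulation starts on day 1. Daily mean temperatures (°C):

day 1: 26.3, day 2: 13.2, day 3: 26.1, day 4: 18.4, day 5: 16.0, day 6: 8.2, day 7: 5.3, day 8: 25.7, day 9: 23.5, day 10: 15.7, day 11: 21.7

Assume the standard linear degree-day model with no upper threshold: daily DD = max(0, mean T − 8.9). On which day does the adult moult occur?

day 8

Daily DD above 8.9 °C: 17.4, 4.3, 17.2, 9.5, 7.1, 0.0, 0.0, 16.8, 14.6, 6.8, 12.8.
Cumulative: 17.4, 21.7, 38.9, 48.4, 55.5, 55.5, 55.5, 72.3, 86.9, 93.7, 106.5.
The total first reaches 59 DD on day 8.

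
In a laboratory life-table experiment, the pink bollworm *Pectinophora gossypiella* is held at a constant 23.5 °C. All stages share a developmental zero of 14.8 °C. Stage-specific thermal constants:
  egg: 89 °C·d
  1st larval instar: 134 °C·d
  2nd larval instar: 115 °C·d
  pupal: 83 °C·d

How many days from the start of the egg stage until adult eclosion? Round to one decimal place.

48.4 days

Daily accumulation at 23.5 °C = 23.5 − 14.8 = 8.7 DD/day.
Total K = 89 + 134 + 115 + 83 = 421 DD.
Total duration = 421 / 8.7 = 48.391 ≈ 48.4 days.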